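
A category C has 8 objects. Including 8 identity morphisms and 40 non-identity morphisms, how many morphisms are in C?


Each object has an identity morphism, giving 8 identities.
Adding the 40 non-identity morphisms:
Total = 8 + 40 = 48

48


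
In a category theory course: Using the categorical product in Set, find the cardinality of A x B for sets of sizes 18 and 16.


In Set, the product A x B is the Cartesian product.
By the universal property, |A x B| = |A| * |B|.
|A x B| = 18 * 16 = 288

288


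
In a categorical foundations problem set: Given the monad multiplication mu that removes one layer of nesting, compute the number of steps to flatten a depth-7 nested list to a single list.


Each application of mu: T^2 -> T removes one layer of nesting.
Starting at depth 7 (i.e., T^7(X)), we need to reach T(X).
Number of mu applications = 7 - 1 = 6

6


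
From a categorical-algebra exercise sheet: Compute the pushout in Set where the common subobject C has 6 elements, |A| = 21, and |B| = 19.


The pushout A +_C B identifies the images of C in A and B.
|A +_C B| = |A| + |B| - |C| (for injections).
= 21 + 19 - 6 = 34

34


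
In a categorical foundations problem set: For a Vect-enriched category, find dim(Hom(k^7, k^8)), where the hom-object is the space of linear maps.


In Vect-enriched categories, Hom(k^n, k^m) is the space of m x n matrices.
dim(Hom(k^7, k^8)) = 8 * 7 = 56

56


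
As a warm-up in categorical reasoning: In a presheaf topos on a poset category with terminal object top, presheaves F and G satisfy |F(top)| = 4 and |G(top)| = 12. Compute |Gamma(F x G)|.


Global sections of a presheaf on a poset with terminal top satisfy
Gamma(H) ~ H(top). Presheaves admit pointwise products, so
(F x G)(top) = F(top) x G(top) (Cartesian product).
|Gamma(F x G)| = |F(top)| * |G(top)| = 4 * 12 = 48.

48


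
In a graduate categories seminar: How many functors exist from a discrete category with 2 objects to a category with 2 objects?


A functor from a discrete category C to D is determined by
where each object maps. Each of the 2 objects of C can map
to any of the 2 objects of D independently.
Number of functors = 2^2 = 4

4


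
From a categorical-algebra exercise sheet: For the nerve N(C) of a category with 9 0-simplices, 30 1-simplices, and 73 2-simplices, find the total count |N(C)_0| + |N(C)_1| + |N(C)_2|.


The 2-skeleton of the nerve N(C) consists of simplices in dimensions 0, 1, 2:
  |N(C)_0| = 9 (objects)
  |N(C)_1| = 30 (morphisms)
  |N(C)_2| = 73 (composable pairs)
Total = 9 + 30 + 73 = 112

112


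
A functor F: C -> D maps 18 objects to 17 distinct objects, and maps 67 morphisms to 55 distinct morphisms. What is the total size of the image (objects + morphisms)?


The image of F consists of distinct objects and distinct morphisms.
|Im(F)| on objects = 17
|Im(F)| on morphisms = 55
Total image cardinality = 17 + 55 = 72

72


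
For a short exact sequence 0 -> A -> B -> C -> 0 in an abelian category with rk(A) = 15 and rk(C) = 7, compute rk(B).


For a short exact sequence 0 -> A -> B -> C -> 0,
rank is additive: rank(B) = rank(A) + rank(C).
rank(B) = 15 + 7 = 22

22


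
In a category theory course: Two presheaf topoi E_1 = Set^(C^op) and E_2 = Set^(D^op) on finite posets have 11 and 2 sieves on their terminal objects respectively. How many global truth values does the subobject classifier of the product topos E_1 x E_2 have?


In a product of presheaf topoi E_1 x E_2, the subobject classifier
is Omega = Omega_1 x Omega_2 (componentwise), so
|Omega(top)| = |Omega_1(top_1)| * |Omega_2(top_2)|.
= 11 * 2 = 22.

22


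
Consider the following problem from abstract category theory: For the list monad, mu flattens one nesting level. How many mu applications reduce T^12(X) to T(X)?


Each application of mu: T^2 -> T removes one layer of nesting.
Starting at depth 12 (i.e., T^12(X)), we need to reach T(X).
Number of mu applications = 12 - 1 = 11

11


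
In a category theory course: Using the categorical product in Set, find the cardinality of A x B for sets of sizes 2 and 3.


In Set, the product A x B is the Cartesian product.
By the universal property, |A x B| = |A| * |B|.
|A x B| = 2 * 3 = 6

6


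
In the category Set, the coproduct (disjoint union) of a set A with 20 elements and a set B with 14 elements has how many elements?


In Set, the coproduct A + B is the disjoint union.
|A + B| = |A| + |B| = 20 + 14 = 34

34


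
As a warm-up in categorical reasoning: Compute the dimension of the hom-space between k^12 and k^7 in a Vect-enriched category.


In Vect-enriched categories, Hom(k^n, k^m) is the space of m x n matrices.
dim(Hom(k^12, k^7)) = 7 * 12 = 84

84


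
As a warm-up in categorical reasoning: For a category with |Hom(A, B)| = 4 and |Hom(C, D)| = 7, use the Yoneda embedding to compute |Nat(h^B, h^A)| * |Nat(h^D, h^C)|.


By the Yoneda lemma, Nat(h^B, h^A) is isomorphic to Hom(A, B),
so |Nat(h^B, h^A)| = |Hom(A, B)| and |Nat(h^D, h^C)| = |Hom(C, D)|.
|Hom(A, B)| = 4, |Hom(C, D)| = 7.
|Nat(h^B, h^A) x Nat(h^D, h^C)| = 4 * 7 = 28

28


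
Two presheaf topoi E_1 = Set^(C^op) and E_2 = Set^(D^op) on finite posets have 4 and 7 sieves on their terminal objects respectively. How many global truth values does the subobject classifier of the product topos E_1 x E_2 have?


In a product of presheaf topoi E_1 x E_2, the subobject classifier
is Omega = Omega_1 x Omega_2 (componentwise), so
|Omega(top)| = |Omega_1(top_1)| * |Omega_2(top_2)|.
= 4 * 7 = 28.

28


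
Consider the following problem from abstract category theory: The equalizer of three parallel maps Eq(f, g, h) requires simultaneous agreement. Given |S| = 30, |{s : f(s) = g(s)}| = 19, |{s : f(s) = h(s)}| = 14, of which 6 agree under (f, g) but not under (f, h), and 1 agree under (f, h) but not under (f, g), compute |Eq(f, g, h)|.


Eq(f, g, h) is the triple-agreement set: points in S where all three
maps take the same value. Using inclusion-exclusion on the pairwise data:
Pair (f, g) agrees on 19 points; pair (f, h) on 14 points.
Points agreeing under (f, g) but not (f, h) = 6; under (f, h) but not (f, g) = 1.
Triple-agreement = agreement-in-(f, g) minus points that agree under (f, g) but not (f, h):
|Eq(f, g, h)| = 19 - 6 = 13
(cross-check via (f, h): 14 - 1 = 13.)

13


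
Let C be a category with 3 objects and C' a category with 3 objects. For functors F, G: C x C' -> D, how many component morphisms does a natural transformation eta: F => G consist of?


A natural transformation eta: F => G assigns one component morphism per
object of the domain category.
The domain is the product category C x C', so
|Ob(C x C')| = |Ob(C)| * |Ob(C')| = 3 * 3 = 9.
Therefore eta has 9 component morphisms.

9


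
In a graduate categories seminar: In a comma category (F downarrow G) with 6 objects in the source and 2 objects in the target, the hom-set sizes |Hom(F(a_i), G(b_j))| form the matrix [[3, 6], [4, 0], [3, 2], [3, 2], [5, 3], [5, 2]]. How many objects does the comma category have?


Objects of (F downarrow G) are triples (a, b, h: F(a)->G(b)).
The count equals the sum of all entries in the hom-matrix.
sum(row 0) = 9
sum(row 1) = 4
sum(row 2) = 5
sum(row 3) = 5
sum(row 4) = 8
sum(row 5) = 7
Grand total = 38

38


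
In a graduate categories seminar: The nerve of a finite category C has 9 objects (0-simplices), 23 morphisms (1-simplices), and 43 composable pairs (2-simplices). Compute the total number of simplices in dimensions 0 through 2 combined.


The 2-skeleton of the nerve N(C) consists of simplices in dimensions 0, 1, 2:
  |N(C)_0| = 9 (objects)
  |N(C)_1| = 23 (morphisms)
  |N(C)_2| = 43 (composable pairs)
Total = 9 + 23 + 43 = 75

75


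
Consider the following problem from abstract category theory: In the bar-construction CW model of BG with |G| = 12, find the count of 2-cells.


In the bar-construction CW model of BG, the n-cells are indexed by
n-tuples [g_1|...|g_n] of non-identity elements of G (degenerate
simplices with some g_i = e do not contribute cells), so there are
(|G| - 1)^n n-cells.
For dim = 2 with |G| = 12:
cells = (12 - 1)^2 = 11^2 = 121

121


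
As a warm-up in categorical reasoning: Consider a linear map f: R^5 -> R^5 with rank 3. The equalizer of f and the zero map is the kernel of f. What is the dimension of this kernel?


The equalizer of f and the zero map is ker(f).
By the rank-nullity theorem: dim(ker(f)) = dim(domain) - rank(f).
dim(ker(f)) = 5 - 3 = 2

2


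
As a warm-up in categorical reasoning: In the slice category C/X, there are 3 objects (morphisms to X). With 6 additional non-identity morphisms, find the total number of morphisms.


In the slice category C/X, objects are morphisms to X.
Identity morphisms: 3 (one per object of C/X).
Non-identity morphisms: 6.
Total = 3 + 6 = 9

9


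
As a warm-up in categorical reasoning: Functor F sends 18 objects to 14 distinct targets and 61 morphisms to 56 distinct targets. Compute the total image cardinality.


The image of F consists of distinct objects and distinct morphisms.
|Im(F)| on objects = 14
|Im(F)| on morphisms = 56
Total image cardinality = 14 + 56 = 70

70


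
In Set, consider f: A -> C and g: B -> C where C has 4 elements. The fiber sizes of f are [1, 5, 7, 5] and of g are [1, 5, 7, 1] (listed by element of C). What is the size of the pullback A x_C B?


The pullback A x_C B consists of pairs (a, b) with f(a) = g(b).
For each element c in C, the fiber product has |f^-1(c)| * |g^-1(c)| elements.
Summing over C: 1 * 1 + 5 * 5 + 7 * 7 + 5 * 1
= 1 + 25 + 49 + 5 = 80

80


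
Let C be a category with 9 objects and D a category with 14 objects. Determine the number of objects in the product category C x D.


The product category C x D has objects that are pairs (c, d).
Number of pairs = |Ob(C)| * |Ob(D)| = 9 * 14 = 126

126


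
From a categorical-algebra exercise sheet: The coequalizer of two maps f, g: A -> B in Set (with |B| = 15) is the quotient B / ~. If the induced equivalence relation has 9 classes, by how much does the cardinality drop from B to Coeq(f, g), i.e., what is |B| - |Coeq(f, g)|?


The coequalizer Coeq(f, g) = B / ~ has one element per equivalence class.
|B| = 15, |Coeq(f, g)| = 9.
|B| - |Coeq(f, g)| = 15 - 9 = 6.

6


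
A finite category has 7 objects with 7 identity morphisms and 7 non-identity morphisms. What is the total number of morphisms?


Each object has an identity morphism, giving 7 identities.
Adding the 7 non-identity morphisms:
Total = 7 + 7 = 14

14


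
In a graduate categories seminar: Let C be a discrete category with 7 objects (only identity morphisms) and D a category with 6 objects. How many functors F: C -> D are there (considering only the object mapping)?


A functor from a discrete category C to D is determined by
where each object maps. Each of the 7 objects of C can map
to any of the 6 objects of D independently.
Number of functors = 6^7 = 279936

279936


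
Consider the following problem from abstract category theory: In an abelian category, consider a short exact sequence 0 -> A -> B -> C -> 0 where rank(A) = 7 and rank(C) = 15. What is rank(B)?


For a short exact sequence 0 -> A -> B -> C -> 0,
rank is additive: rank(B) = rank(A) + rank(C).
rank(B) = 7 + 15 = 22

22


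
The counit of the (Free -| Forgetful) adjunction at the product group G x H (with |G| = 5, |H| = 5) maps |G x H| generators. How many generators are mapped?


The counit epsilon_K: F(U(K)) -> K of the Free-Forgetful adjunction
maps |K| generators of F(U(K)) into K. For K = G x H (the product group),
|G x H| = |G| * |H|.
Total generators mapped = 5 * 5 = 25.

25


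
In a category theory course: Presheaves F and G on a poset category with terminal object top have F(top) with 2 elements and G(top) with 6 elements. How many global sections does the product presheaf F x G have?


Global sections of a presheaf on a poset with terminal top satisfy
Gamma(H) ~ H(top). Presheaves admit pointwise products, so
(F x G)(top) = F(top) x G(top) (Cartesian product).
|Gamma(F x G)| = |F(top)| * |G(top)| = 2 * 6 = 12.

12


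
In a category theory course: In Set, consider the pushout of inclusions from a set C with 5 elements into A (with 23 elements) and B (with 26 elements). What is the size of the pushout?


The pushout A +_C B identifies the images of C in A and B.
|A +_C B| = |A| + |B| - |C| (for injections).
= 23 + 26 - 5 = 44

44


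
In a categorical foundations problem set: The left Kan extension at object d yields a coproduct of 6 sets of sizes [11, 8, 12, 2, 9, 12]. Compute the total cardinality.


Pointwise, the left Kan extension (Lan_F H)(d) is the colimit, indexed
by the comma category (F downarrow d), of H composed with the
projection (F downarrow d) -> C. Here that colimit is given
as a coproduct (disjoint union) of sets, so its cardinality is the
sum of the sizes of the summands.
Coproduct of sets with sizes: 11 + 8 + 12 + 2 + 9 + 12
= 54

54


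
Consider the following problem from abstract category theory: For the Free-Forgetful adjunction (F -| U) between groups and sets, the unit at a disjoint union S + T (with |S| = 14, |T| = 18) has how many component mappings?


The unit eta_X: X -> U(F(X)) of the Free-Forgetful adjunction
maps each element of X to a generator of F(X). For X = S + T (disjoint
union in Set), |S + T| = |S| + |T|.
Total mappings = 14 + 18 = 32.

32


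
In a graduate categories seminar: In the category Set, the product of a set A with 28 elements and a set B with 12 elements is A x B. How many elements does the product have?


In Set, the product A x B is the Cartesian product.
By the universal property, |A x B| = |A| * |B|.
|A x B| = 28 * 12 = 336

336


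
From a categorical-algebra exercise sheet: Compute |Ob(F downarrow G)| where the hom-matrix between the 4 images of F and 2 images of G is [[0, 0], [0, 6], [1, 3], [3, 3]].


Objects of (F downarrow G) are triples (a, b, h: F(a)->G(b)).
The count equals the sum of all entries in the hom-matrix.
sum(row 0) = 0
sum(row 1) = 6
sum(row 2) = 4
sum(row 3) = 6
Grand total = 16

16


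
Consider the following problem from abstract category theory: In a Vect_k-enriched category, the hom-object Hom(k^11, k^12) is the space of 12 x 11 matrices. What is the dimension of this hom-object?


In Vect-enriched categories, Hom(k^n, k^m) is the space of m x n matrices.
dim(Hom(k^11, k^12)) = 12 * 11 = 132

132


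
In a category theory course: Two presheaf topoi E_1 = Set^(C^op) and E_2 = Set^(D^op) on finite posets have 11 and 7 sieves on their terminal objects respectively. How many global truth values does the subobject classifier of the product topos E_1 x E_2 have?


In a product of presheaf topoi E_1 x E_2, the subobject classifier
is Omega = Omega_1 x Omega_2 (componentwise), so
|Omega(top)| = |Omega_1(top_1)| * |Omega_2(top_2)|.
= 11 * 7 = 77.

77


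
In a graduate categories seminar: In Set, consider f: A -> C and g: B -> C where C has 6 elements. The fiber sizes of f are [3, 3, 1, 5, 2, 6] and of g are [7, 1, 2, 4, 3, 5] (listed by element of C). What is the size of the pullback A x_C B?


The pullback A x_C B consists of pairs (a, b) with f(a) = g(b).
For each element c in C, the fiber product has |f^-1(c)| * |g^-1(c)| elements.
Summing over C: 3 * 7 + 3 * 1 + 1 * 2 + 5 * 4 + 2 * 3 + 6 * 5
= 21 + 3 + 2 + 20 + 6 + 30 = 82

82


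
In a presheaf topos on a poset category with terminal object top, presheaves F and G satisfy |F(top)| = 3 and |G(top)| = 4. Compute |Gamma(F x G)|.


Global sections of a presheaf on a poset with terminal top satisfy
Gamma(H) ~ H(top). Presheaves admit pointwise products, so
(F x G)(top) = F(top) x G(top) (Cartesian product).
|Gamma(F x G)| = |F(top)| * |G(top)| = 3 * 4 = 12.

12


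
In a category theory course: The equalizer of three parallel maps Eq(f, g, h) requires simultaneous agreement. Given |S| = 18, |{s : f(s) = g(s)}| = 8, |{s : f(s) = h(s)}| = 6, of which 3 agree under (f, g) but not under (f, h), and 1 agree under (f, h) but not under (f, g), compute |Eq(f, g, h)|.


Eq(f, g, h) is the triple-agreement set: points in S where all three
maps take the same value. Using inclusion-exclusion on the pairwise data:
Pair (f, g) agrees on 8 points; pair (f, h) on 6 points.
Points agreeing under (f, g) but not (f, h) = 3; under (f, h) but not (f, g) = 1.
Triple-agreement = agreement-in-(f, g) minus points that agree under (f, g) but not (f, h):
|Eq(f, g, h)| = 8 - 3 = 5
(cross-check via (f, h): 6 - 1 = 5.)

5


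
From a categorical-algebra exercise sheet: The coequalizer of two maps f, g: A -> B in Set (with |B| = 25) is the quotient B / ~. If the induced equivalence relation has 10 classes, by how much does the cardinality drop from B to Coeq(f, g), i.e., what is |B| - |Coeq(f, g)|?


The coequalizer Coeq(f, g) = B / ~ has one element per equivalence class.
|B| = 25, |Coeq(f, g)| = 10.
|B| - |Coeq(f, g)| = 25 - 10 = 15.

15


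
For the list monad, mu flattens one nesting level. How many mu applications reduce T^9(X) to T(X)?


Each application of mu: T^2 -> T removes one layer of nesting.
Starting at depth 9 (i.e., T^9(X)), we need to reach T(X).
Number of mu applications = 9 - 1 = 8

8


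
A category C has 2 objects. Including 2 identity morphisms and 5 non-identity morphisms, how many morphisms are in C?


Each object has an identity morphism, giving 2 identities.
Adding the 5 non-identity morphisms:
Total = 2 + 5 = 7

7


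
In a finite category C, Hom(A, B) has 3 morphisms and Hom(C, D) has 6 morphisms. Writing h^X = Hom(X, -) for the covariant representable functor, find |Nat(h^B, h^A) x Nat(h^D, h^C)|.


By the Yoneda lemma, Nat(h^B, h^A) is isomorphic to Hom(A, B),
so |Nat(h^B, h^A)| = |Hom(A, B)| and |Nat(h^D, h^C)| = |Hom(C, D)|.
|Hom(A, B)| = 3, |Hom(C, D)| = 6.
|Nat(h^B, h^A) x Nat(h^D, h^C)| = 3 * 6 = 18

18


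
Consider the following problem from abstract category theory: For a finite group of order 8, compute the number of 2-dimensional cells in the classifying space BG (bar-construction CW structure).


In the bar-construction CW model of BG, the n-cells are indexed by
n-tuples [g_1|...|g_n] of non-identity elements of G (degenerate
simplices with some g_i = e do not contribute cells), so there are
(|G| - 1)^n n-cells.
For dim = 2 with |G| = 8:
cells = (8 - 1)^2 = 7^2 = 49

49


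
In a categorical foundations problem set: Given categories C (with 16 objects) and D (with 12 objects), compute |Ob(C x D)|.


The product category C x D has objects that are pairs (c, d).
Number of pairs = |Ob(C)| * |Ob(D)| = 16 * 12 = 192

192


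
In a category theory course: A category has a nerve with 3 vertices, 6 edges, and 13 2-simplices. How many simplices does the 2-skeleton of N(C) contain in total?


The 2-skeleton of the nerve N(C) consists of simplices in dimensions 0, 1, 2:
  |N(C)_0| = 3 (objects)
  |N(C)_1| = 6 (morphisms)
  |N(C)_2| = 13 (composable pairs)
Total = 3 + 6 + 13 = 22

22


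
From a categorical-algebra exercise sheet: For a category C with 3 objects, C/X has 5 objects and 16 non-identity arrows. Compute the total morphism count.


In the slice category C/X, objects are morphisms to X.
Identity morphisms: 5 (one per object of C/X).
Non-identity morphisms: 16.
Total = 5 + 16 = 21

21


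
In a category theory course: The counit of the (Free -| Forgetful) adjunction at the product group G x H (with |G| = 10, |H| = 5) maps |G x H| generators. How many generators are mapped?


The counit epsilon_K: F(U(K)) -> K of the Free-Forgetful adjunction
maps |K| generators of F(U(K)) into K. For K = G x H (the product group),
|G x H| = |G| * |H|.
Total generators mapped = 10 * 5 = 50.

50


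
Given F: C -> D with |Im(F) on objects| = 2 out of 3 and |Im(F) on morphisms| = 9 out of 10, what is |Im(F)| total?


The image of F consists of distinct objects and distinct morphisms.
|Im(F)| on objects = 2
|Im(F)| on morphisms = 9
Total image cardinality = 2 + 9 = 11

11


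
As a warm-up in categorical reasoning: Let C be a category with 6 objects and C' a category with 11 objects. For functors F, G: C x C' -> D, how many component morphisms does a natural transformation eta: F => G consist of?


A natural transformation eta: F => G assigns one component morphism per
object of the domain category.
The domain is the product category C x C', so
|Ob(C x C')| = |Ob(C)| * |Ob(C')| = 6 * 11 = 66.
Therefore eta has 66 component morphisms.

66


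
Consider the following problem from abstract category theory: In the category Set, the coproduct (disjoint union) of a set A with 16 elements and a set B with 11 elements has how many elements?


In Set, the coproduct A + B is the disjoint union.
|A + B| = |A| + |B| = 16 + 11 = 27

27


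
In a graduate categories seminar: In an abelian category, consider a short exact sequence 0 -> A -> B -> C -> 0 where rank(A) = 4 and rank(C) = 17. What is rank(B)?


For a short exact sequence 0 -> A -> B -> C -> 0,
rank is additive: rank(B) = rank(A) + rank(C).
rank(B) = 4 + 17 = 21

21


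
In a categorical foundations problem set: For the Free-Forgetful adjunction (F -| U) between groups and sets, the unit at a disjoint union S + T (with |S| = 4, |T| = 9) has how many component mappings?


The unit eta_X: X -> U(F(X)) of the Free-Forgetful adjunction
maps each element of X to a generator of F(X). For X = S + T (disjoint
union in Set), |S + T| = |S| + |T|.
Total mappings = 4 + 9 = 13.

13


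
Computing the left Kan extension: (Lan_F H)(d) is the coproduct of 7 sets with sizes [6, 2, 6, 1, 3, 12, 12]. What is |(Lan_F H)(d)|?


Pointwise, the left Kan extension (Lan_F H)(d) is the colimit, indexed
by the comma category (F downarrow d), of H composed with the
projection (F downarrow d) -> C. Here that colimit is given
as a coproduct (disjoint union) of sets, so its cardinality is the
sum of the sizes of the summands.
Coproduct of sets with sizes: 6 + 2 + 6 + 1 + 3 + 12 + 12
= 42

42


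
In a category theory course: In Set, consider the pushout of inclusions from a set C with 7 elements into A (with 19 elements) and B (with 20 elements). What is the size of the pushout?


The pushout A +_C B identifies the images of C in A and B.
|A +_C B| = |A| + |B| - |C| (for injections).
= 19 + 20 - 7 = 32

32


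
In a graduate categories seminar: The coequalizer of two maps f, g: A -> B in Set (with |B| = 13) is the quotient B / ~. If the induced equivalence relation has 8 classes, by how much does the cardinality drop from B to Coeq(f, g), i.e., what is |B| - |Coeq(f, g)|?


The coequalizer Coeq(f, g) = B / ~ has one element per equivalence class.
|B| = 13, |Coeq(f, g)| = 8.
|B| - |Coeq(f, g)| = 13 - 8 = 5.

5


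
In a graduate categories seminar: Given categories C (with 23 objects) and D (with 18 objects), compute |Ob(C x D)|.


The product category C x D has objects that are pairs (c, d).
Number of pairs = |Ob(C)| * |Ob(D)| = 23 * 18 = 414

414


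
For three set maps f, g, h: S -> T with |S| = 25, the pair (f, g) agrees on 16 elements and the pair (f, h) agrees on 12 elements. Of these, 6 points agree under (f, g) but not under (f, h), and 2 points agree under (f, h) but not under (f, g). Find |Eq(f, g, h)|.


Eq(f, g, h) is the triple-agreement set: points in S where all three
maps take the same value. Using inclusion-exclusion on the pairwise data:
Pair (f, g) agrees on 16 points; pair (f, h) on 12 points.
Points agreeing under (f, g) but not (f, h) = 6; under (f, h) but not (f, g) = 2.
Triple-agreement = agreement-in-(f, g) minus points that agree under (f, g) but not (f, h):
|Eq(f, g, h)| = 16 - 6 = 10
(cross-check via (f, h): 12 - 2 = 10.)

10


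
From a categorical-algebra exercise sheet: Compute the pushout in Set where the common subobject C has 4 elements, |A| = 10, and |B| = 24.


The pushout A +_C B identifies the images of C in A and B.
|A +_C B| = |A| + |B| - |C| (for injections).
= 10 + 24 - 4 = 30

30


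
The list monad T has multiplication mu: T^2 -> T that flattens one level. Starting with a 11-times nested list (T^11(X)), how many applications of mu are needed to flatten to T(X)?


Each application of mu: T^2 -> T removes one layer of nesting.
Starting at depth 11 (i.e., T^11(X)), we need to reach T(X).
Number of mu applications = 11 - 1 = 10

10


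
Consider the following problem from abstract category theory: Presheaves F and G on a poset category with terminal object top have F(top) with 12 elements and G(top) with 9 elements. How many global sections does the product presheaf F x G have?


Global sections of a presheaf on a poset with terminal top satisfy
Gamma(H) ~ H(top). Presheaves admit pointwise products, so
(F x G)(top) = F(top) x G(top) (Cartesian product).
|Gamma(F x G)| = |F(top)| * |G(top)| = 12 * 9 = 108.

108


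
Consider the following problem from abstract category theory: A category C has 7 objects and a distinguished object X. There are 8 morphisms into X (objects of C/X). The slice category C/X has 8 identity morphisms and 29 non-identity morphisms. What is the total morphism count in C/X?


In the slice category C/X, objects are morphisms to X.
Identity morphisms: 8 (one per object of C/X).
Non-identity morphisms: 29.
Total = 8 + 29 = 37

37


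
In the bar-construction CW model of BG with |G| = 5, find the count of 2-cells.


In the bar-construction CW model of BG, the n-cells are indexed by
n-tuples [g_1|...|g_n] of non-identity elements of G (degenerate
simplices with some g_i = e do not contribute cells), so there are
(|G| - 1)^n n-cells.
For dim = 2 with |G| = 5:
cells = (5 - 1)^2 = 4^2 = 16

16


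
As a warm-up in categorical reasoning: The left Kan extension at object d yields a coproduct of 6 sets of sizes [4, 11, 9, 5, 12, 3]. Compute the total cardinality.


Pointwise, the left Kan extension (Lan_F H)(d) is the colimit, indexed
by the comma category (F downarrow d), of H composed with the
projection (F downarrow d) -> C. Here that colimit is given
as a coproduct (disjoint union) of sets, so its cardinality is the
sum of the sizes of the summands.
Coproduct of sets with sizes: 4 + 11 + 9 + 5 + 12 + 3
= 44

44


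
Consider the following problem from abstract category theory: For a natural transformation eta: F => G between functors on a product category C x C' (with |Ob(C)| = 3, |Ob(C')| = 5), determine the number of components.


A natural transformation eta: F => G assigns one component morphism per
object of the domain category.
The domain is the product category C x C', so
|Ob(C x C')| = |Ob(C)| * |Ob(C')| = 3 * 5 = 15.
Therefore eta has 15 component morphisms.

15


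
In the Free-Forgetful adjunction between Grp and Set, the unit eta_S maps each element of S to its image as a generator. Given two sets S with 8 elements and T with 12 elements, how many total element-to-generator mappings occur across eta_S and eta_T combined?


The unit eta_X: X -> U(F(X)) of the Free-Forgetful adjunction
maps each element of X to a generator of F(X). For X = S + T (disjoint
union in Set), |S + T| = |S| + |T|.
Total mappings = 8 + 12 = 20.

20


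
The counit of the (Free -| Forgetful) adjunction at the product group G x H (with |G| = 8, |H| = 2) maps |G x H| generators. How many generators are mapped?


The counit epsilon_K: F(U(K)) -> K of the Free-Forgetful adjunction
maps |K| generators of F(U(K)) into K. For K = G x H (the product group),
|G x H| = |G| * |H|.
Total generators mapped = 8 * 2 = 16.

16


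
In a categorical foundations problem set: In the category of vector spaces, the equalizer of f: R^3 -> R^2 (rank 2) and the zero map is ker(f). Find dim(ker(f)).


The equalizer of f and the zero map is ker(f).
By the rank-nullity theorem: dim(ker(f)) = dim(domain) - rank(f).
dim(ker(f)) = 3 - 2 = 1

1


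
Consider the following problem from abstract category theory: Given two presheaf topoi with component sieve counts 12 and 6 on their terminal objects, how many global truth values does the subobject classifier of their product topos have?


In a product of presheaf topoi E_1 x E_2, the subobject classifier
is Omega = Omega_1 x Omega_2 (componentwise), so
|Omega(top)| = |Omega_1(top_1)| * |Omega_2(top_2)|.
= 12 * 6 = 72.

72


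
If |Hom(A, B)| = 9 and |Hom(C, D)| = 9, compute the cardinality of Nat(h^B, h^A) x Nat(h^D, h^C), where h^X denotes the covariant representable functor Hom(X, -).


By the Yoneda lemma, Nat(h^B, h^A) is isomorphic to Hom(A, B),
so |Nat(h^B, h^A)| = |Hom(A, B)| and |Nat(h^D, h^C)| = |Hom(C, D)|.
|Hom(A, B)| = 9, |Hom(C, D)| = 9.
|Nat(h^B, h^A) x Nat(h^D, h^C)| = 9 * 9 = 81

81


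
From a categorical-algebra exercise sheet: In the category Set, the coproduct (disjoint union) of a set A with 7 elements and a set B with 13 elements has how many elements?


In Set, the coproduct A + B is the disjoint union.
|A + B| = |A| + |B| = 7 + 13 = 20

20


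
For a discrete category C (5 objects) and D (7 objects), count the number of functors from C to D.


A functor from a discrete category C to D is determined by
where each object maps. Each of the 5 objects of C can map
to any of the 7 objects of D independently.
Number of functors = 7^5 = 16807

16807


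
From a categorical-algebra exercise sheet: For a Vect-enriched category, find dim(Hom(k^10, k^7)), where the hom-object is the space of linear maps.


In Vect-enriched categories, Hom(k^n, k^m) is the space of m x n matrices.
dim(Hom(k^10, k^7)) = 7 * 10 = 70

70


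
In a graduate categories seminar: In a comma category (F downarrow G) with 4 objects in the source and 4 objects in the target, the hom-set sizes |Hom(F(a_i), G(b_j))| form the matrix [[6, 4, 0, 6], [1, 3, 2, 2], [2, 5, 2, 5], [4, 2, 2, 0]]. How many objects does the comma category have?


Objects of (F downarrow G) are triples (a, b, h: F(a)->G(b)).
The count equals the sum of all entries in the hom-matrix.
sum(row 0) = 16
sum(row 1) = 8
sum(row 2) = 14
sum(row 3) = 8
Grand total = 46

46


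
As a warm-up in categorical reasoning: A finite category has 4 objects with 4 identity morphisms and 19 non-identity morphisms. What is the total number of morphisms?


Each object has an identity morphism, giving 4 identities.
Adding the 19 non-identity morphisms:
Total = 4 + 19 = 23

23


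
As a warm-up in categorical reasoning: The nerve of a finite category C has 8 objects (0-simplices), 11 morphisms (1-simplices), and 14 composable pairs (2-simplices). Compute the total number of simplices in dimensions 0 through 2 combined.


The 2-skeleton of the nerve N(C) consists of simplices in dimensions 0, 1, 2:
  |N(C)_0| = 8 (objects)
  |N(C)_1| = 11 (morphisms)
  |N(C)_2| = 14 (composable pairs)
Total = 8 + 11 + 14 = 33

33


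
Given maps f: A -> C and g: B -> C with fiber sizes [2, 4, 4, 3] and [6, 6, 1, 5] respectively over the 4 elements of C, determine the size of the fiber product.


The pullback A x_C B consists of pairs (a, b) with f(a) = g(b).
For each element c in C, the fiber product has |f^-1(c)| * |g^-1(c)| elements.
Summing over C: 2 * 6 + 4 * 6 + 4 * 1 + 3 * 5
= 12 + 24 + 4 + 15 = 55

55


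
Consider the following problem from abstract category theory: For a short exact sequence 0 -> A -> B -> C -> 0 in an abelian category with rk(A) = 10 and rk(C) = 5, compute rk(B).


For a short exact sequence 0 -> A -> B -> C -> 0,
rank is additive: rank(B) = rank(A) + rank(C).
rank(B) = 10 + 5 = 15

15


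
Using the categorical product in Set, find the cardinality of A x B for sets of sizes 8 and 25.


In Set, the product A x B is the Cartesian product.
By the universal property, |A x B| = |A| * |B|.
|A x B| = 8 * 25 = 200

200


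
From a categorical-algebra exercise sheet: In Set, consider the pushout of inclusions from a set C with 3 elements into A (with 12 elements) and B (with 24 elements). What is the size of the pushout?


The pushout A +_C B identifies the images of C in A and B.
|A +_C B| = |A| + |B| - |C| (for injections).
= 12 + 24 - 3 = 33

33


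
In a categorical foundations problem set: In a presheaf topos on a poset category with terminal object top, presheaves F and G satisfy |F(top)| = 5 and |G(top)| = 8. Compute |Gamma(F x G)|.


Global sections of a presheaf on a poset with terminal top satisfy
Gamma(H) ~ H(top). Presheaves admit pointwise products, so
(F x G)(top) = F(top) x G(top) (Cartesian product).
|Gamma(F x G)| = |F(top)| * |G(top)| = 5 * 8 = 40.

40


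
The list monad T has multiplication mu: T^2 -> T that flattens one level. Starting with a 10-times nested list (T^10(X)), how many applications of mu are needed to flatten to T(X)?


Each application of mu: T^2 -> T removes one layer of nesting.
Starting at depth 10 (i.e., T^10(X)), we need to reach T(X).
Number of mu applications = 10 - 1 = 9

9


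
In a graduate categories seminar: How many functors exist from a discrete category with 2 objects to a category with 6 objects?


A functor from a discrete category C to D is determined by
where each object maps. Each of the 2 objects of C can map
to any of the 6 objects of D independently.
Number of functors = 6^2 = 36

36


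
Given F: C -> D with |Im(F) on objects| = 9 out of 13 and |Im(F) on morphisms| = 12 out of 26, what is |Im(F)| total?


The image of F consists of distinct objects and distinct morphisms.
|Im(F)| on objects = 9
|Im(F)| on morphisms = 12
Total image cardinality = 9 + 12 = 21

21


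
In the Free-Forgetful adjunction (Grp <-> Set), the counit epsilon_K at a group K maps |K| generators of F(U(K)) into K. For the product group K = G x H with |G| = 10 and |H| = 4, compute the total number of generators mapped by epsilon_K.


The counit epsilon_K: F(U(K)) -> K of the Free-Forgetful adjunction
maps |K| generators of F(U(K)) into K. For K = G x H (the product group),
|G x H| = |G| * |H|.
Total generators mapped = 10 * 4 = 40.

40


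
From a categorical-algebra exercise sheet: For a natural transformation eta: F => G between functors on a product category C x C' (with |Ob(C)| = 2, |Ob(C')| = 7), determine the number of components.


A natural transformation eta: F => G assigns one component morphism per
object of the domain category.
The domain is the product category C x C', so
|Ob(C x C')| = |Ob(C)| * |Ob(C')| = 2 * 7 = 14.
Therefore eta has 14 component morphisms.

14


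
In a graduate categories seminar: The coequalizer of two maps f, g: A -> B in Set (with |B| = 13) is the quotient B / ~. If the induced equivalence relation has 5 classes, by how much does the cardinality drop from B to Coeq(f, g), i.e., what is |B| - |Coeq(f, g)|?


The coequalizer Coeq(f, g) = B / ~ has one element per equivalence class.
|B| = 13, |Coeq(f, g)| = 5.
|B| - |Coeq(f, g)| = 13 - 5 = 8.

8


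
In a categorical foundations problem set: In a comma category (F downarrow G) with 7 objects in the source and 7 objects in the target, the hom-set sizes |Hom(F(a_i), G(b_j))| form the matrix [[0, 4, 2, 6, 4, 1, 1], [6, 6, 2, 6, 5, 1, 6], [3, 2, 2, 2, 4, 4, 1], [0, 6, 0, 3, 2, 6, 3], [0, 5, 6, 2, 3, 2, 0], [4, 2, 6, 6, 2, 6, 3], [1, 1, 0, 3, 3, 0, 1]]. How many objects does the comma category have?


Objects of (F downarrow G) are triples (a, b, h: F(a)->G(b)).
The count equals the sum of all entries in the hom-matrix.
sum(row 0) = 18
sum(row 1) = 32
sum(row 2) = 18
sum(row 3) = 20
sum(row 4) = 18
sum(row 5) = 29
sum(row 6) = 9
Grand total = 144

144


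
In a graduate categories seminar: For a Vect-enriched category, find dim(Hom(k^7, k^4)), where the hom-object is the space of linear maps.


In Vect-enriched categories, Hom(k^n, k^m) is the space of m x n matrices.
dim(Hom(k^7, k^4)) = 4 * 7 = 28

28


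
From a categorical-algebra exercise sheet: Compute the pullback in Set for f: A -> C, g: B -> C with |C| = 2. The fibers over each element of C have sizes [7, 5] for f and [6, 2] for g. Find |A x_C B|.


The pullback A x_C B consists of pairs (a, b) with f(a) = g(b).
For each element c in C, the fiber product has |f^-1(c)| * |g^-1(c)| elements.
Summing over C: 7 * 6 + 5 * 2
= 42 + 10 = 52

52


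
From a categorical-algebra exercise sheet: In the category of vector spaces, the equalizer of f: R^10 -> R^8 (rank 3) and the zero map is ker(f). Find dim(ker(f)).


The equalizer of f and the zero map is ker(f).
By the rank-nullity theorem: dim(ker(f)) = dim(domain) - rank(f).
dim(ker(f)) = 10 - 3 = 7

7


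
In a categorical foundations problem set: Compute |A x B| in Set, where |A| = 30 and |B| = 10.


In Set, the product A x B is the Cartesian product.
By the universal property, |A x B| = |A| * |B|.
|A x B| = 30 * 10 = 300

300


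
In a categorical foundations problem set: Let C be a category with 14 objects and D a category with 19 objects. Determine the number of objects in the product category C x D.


The product category C x D has objects that are pairs (c, d).
Number of pairs = |Ob(C)| * |Ob(D)| = 14 * 19 = 266

266


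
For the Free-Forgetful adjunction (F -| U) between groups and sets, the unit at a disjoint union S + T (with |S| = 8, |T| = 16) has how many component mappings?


The unit eta_X: X -> U(F(X)) of the Free-Forgetful adjunction
maps each element of X to a generator of F(X). For X = S + T (disjoint
union in Set), |S + T| = |S| + |T|.
Total mappings = 8 + 16 = 24.

24


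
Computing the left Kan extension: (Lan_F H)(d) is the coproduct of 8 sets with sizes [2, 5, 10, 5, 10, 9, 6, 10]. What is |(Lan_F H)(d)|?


Pointwise, the left Kan extension (Lan_F H)(d) is the colimit, indexed
by the comma category (F downarrow d), of H composed with the
projection (F downarrow d) -> C. Here that colimit is given
as a coproduct (disjoint union) of sets, so its cardinality is the
sum of the sizes of the summands.
Coproduct of sets with sizes: 2 + 5 + 10 + 5 + 10 + 9 + 6 + 10
= 57

57


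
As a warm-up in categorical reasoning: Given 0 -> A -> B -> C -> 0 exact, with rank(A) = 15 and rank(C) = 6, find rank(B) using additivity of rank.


For a short exact sequence 0 -> A -> B -> C -> 0,
rank is additive: rank(B) = rank(A) + rank(C).
rank(B) = 15 + 6 = 21

21


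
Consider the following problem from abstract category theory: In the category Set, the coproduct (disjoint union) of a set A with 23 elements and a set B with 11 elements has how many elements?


In Set, the coproduct A + B is the disjoint union.
|A + B| = |A| + |B| = 23 + 11 = 34

34


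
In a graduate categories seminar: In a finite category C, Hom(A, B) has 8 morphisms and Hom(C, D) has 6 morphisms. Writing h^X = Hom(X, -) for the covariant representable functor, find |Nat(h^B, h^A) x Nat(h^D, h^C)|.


By the Yoneda lemma, Nat(h^B, h^A) is isomorphic to Hom(A, B),
so |Nat(h^B, h^A)| = |Hom(A, B)| and |Nat(h^D, h^C)| = |Hom(C, D)|.
|Hom(A, B)| = 8, |Hom(C, D)| = 6.
|Nat(h^B, h^A) x Nat(h^D, h^C)| = 8 * 6 = 48

48


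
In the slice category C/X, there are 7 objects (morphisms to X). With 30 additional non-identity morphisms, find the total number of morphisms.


In the slice category C/X, objects are morphisms to X.
Identity morphisms: 7 (one per object of C/X).
Non-identity morphisms: 30.
Total = 7 + 30 = 37

37


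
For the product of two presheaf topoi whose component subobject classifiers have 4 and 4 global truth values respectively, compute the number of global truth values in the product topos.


In a product of presheaf topoi E_1 x E_2, the subobject classifier
is Omega = Omega_1 x Omega_2 (componentwise), so
|Omega(top)| = |Omega_1(top_1)| * |Omega_2(top_2)|.
= 4 * 4 = 16.

16


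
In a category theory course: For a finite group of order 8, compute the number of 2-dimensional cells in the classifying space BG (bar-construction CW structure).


In the bar-construction CW model of BG, the n-cells are indexed by
n-tuples [g_1|...|g_n] of non-identity elements of G (degenerate
simplices with some g_i = e do not contribute cells), so there are
(|G| - 1)^n n-cells.
For dim = 2 with |G| = 8:
cells = (8 - 1)^2 = 7^2 = 49

49
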